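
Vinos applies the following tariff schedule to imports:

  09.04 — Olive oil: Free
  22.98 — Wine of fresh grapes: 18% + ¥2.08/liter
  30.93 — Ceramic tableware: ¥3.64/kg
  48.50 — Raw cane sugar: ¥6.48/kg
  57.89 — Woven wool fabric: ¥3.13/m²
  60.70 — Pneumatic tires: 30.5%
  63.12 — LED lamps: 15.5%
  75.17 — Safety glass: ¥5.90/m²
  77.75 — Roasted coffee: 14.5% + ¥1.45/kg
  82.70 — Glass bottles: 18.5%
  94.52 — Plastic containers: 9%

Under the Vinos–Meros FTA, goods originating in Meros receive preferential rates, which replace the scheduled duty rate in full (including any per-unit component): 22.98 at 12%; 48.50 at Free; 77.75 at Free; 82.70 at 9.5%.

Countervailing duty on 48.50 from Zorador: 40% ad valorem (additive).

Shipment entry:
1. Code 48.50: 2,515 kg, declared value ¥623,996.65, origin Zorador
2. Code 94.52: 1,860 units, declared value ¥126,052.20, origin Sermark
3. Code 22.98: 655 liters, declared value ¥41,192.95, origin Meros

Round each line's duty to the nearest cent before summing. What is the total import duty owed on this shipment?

¥282,183.71

Line 1 (48.50, Zorador, 2,515 kg, ¥623,996.65):
Base rate for 48.50 is ¥6.48/kg.
48.50 has an FTA preferential rate, but origin Zorador is not Meros; base rate stands.
Additional duty on 48.50 from Zorador: +40% ad valorem. Applied ad valorem rate = 40%.
Duty = ¥623,996.65 × 40% + 2,515 × ¥6.48 = ¥265,895.86.
Line 2 (94.52, Sermark, 1,860 units, ¥126,052.20):
Base rate for 94.52 is 9%.
Duty = ¥126,052.20 × 9% = ¥11,344.70.
Line 3 (22.98, Meros, 655 liters, ¥41,192.95):
Base rate for 22.98 is 18% + ¥2.08/liter.
Origin Meros qualifies under the Vinos–Meros agreement and 22.98 is covered: preferential rate 12% applies instead.
Duty = ¥41,192.95 × 12% = ¥4,943.15.
Total = ¥265,895.86 + ¥11,344.70 + ¥4,943.15 = ¥282,183.71.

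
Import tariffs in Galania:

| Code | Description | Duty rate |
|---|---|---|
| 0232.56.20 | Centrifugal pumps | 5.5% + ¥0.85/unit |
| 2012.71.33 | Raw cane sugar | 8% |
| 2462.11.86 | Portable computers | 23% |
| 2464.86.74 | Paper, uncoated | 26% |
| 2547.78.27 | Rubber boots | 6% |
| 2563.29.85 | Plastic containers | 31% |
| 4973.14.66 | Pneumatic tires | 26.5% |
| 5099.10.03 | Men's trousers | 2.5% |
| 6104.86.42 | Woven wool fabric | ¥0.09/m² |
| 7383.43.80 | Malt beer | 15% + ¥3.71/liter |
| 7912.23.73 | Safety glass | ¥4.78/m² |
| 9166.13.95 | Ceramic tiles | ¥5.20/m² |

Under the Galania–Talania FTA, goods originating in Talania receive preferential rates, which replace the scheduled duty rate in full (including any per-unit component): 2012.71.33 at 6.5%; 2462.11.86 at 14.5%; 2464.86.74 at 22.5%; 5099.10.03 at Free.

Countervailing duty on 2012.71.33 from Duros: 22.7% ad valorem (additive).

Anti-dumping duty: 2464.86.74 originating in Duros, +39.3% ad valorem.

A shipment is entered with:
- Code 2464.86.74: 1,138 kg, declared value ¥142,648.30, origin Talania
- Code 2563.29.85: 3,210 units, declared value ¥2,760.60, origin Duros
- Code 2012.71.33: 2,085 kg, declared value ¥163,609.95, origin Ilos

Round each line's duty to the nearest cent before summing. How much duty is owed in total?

Line 1 (2464.86.74, Talania, 1,138 kg, ¥142,648.30):
Base rate for 2464.86.74 is 26%.
Origin Talania qualifies under the Galania–Talania agreement and 2464.86.74 is covered: preferential rate 22.5% applies instead.
The additional-duty order on 2464.86.74 targets Duros, not Talania; it does not apply.
Duty = ¥142,648.30 × 22.5% = ¥32,095.87.
Line 2 (2563.29.85, Duros, 3,210 units, ¥2,760.60):
Base rate for 2563.29.85 is 31%.
Duty = ¥2,760.60 × 31% = ¥855.79.
Line 3 (2012.71.33, Ilos, 2,085 kg, ¥163,609.95):
Base rate for 2012.71.33 is 8%.
2012.71.33 has an FTA preferential rate, but origin Ilos is not Talania; base rate stands.
The additional-duty order on 2012.71.33 targets Duros, not Ilos; it does not apply.
Duty = ¥163,609.95 × 8% = ¥13,088.80.
Total = ¥32,095.87 + ¥855.79 + ¥13,088.80 = ¥46,040.46.

¥46,040.46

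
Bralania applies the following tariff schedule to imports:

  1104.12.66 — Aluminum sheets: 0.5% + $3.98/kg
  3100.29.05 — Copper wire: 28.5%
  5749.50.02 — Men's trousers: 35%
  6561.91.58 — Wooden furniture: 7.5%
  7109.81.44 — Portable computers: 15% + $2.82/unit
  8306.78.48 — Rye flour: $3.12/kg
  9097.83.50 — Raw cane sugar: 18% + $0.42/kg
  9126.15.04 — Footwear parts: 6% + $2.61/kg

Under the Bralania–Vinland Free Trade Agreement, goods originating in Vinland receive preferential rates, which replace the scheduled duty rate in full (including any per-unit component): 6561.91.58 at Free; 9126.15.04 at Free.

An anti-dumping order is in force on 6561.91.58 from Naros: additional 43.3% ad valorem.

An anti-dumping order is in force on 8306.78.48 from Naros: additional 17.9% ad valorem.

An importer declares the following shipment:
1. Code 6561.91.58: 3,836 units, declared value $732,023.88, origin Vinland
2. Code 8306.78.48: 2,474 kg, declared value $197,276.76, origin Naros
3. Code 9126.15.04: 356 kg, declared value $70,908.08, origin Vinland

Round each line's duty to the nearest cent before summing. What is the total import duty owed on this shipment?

Line 1 (6561.91.58, Vinland, 3,836 units, $732,023.88):
Base rate for 6561.91.58 is 7.5%.
Origin Vinland qualifies under the Bralania–Vinland agreement and 6561.91.58 is covered: preferential rate Free applies instead.
The additional-duty order on 6561.91.58 targets Naros, not Vinland; it does not apply.
Duty = $732,023.88 × 0% = $0.00.
Line 2 (8306.78.48, Naros, 2,474 kg, $197,276.76):
Base rate for 8306.78.48 is $3.12/kg.
Additional duty on 8306.78.48 from Naros: +17.9% ad valorem. Applied ad valorem rate = 17.9%.
Duty = $197,276.76 × 17.9% + 2,474 × $3.12 = $43,031.42.
Line 3 (9126.15.04, Vinland, 356 kg, $70,908.08):
Base rate for 9126.15.04 is 6% + $2.61/kg.
Origin Vinland qualifies under the Bralania–Vinland agreement and 9126.15.04 is covered: preferential rate Free applies instead.
Duty = $70,908.08 × 0% = $0.00.
Total = $0.00 + $43,031.42 + $0.00 = $43,031.42.

$43,031.42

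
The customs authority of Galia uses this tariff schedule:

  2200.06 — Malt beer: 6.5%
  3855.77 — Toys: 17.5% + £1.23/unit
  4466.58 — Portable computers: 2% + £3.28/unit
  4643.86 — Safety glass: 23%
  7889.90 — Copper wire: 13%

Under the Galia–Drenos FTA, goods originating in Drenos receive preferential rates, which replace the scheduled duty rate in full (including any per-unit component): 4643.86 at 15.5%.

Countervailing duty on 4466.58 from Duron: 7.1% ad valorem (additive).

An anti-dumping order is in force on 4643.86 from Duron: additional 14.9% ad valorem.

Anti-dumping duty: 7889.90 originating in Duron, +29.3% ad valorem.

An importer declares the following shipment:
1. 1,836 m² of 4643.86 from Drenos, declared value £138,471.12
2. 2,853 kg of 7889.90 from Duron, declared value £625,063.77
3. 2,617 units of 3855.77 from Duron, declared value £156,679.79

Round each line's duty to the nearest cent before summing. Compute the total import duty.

£316,502.86

Line 1 (4643.86, Drenos, 1,836 m², £138,471.12):
Base rate for 4643.86 is 23%.
Origin Drenos qualifies under the Galia–Drenos agreement and 4643.86 is covered: preferential rate 15.5% applies instead.
The additional-duty order on 4643.86 targets Duron, not Drenos; it does not apply.
Duty = £138,471.12 × 15.5% = £21,463.02.
Line 2 (7889.90, Duron, 2,853 kg, £625,063.77):
Base rate for 7889.90 is 13%.
Additional duty on 7889.90 from Duron: +29.3%. Applied ad valorem rate: 13% + 29.3% = 42.3%.
Duty = £625,063.77 × 42.3% = £264,401.97.
Line 3 (3855.77, Duron, 2,617 units, £156,679.79):
Base rate for 3855.77 is 17.5% + £1.23/unit.
Duty = £156,679.79 × 17.5% + 2,617 × £1.23 = £30,637.87.
Total = £21,463.02 + £264,401.97 + £30,637.87 = £316,502.86.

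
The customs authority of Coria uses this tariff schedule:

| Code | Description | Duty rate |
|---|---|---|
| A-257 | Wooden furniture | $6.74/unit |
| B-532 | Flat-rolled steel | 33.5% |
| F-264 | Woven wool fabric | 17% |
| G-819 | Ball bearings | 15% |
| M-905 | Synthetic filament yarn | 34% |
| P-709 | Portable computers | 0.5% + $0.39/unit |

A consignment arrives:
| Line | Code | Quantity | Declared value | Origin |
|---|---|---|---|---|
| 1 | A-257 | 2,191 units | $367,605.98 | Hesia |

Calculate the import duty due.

$14,767.34

Line 1 (A-257, Hesia, 2,191 units, $367,605.98):
Base rate for A-257 is $6.74/unit.
Duty = 2,191 × $6.74 = $14,767.34.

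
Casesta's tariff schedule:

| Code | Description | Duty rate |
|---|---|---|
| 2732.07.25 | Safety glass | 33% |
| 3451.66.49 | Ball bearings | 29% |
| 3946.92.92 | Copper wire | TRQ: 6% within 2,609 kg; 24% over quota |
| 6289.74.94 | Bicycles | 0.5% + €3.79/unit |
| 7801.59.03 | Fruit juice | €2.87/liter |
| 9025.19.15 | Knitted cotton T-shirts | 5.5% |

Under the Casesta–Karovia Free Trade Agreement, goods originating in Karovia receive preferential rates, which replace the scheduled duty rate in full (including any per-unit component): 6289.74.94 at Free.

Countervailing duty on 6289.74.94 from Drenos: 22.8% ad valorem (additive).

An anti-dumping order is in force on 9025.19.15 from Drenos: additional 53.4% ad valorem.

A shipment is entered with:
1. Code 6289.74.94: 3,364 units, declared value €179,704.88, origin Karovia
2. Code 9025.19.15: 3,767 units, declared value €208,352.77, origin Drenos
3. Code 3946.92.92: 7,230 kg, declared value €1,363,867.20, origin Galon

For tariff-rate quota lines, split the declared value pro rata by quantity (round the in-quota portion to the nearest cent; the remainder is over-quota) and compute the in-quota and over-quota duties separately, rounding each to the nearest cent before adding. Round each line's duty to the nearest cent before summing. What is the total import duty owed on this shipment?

Line 1 (6289.74.94, Karovia, 3,364 units, €179,704.88):
Base rate for 6289.74.94 is 0.5% + €3.79/unit.
Origin Karovia qualifies under the Casesta–Karovia agreement and 6289.74.94 is covered: preferential rate Free applies instead.
The additional-duty order on 6289.74.94 targets Drenos, not Karovia; it does not apply.
Duty = €179,704.88 × 0% = €0.00.
Line 2 (9025.19.15, Drenos, 3,767 units, €208,352.77):
Base rate for 9025.19.15 is 5.5%.
Additional duty on 9025.19.15 from Drenos: +53.4%. Applied ad valorem rate: 5.5% + 53.4% = 58.9%.
Duty = €208,352.77 × 58.9% = €122,719.78.
Line 3 (3946.92.92, Galon, 7,230 kg, €1,363,867.20):
Code 3946.92.92 is under a tariff-rate quota (threshold 2,609 kg). In-quota: 2,609 kg at 6%; over-quota: 4,621 kg at 24%.
Pro-rata value split: in-quota = €1,363,867.20 × 2,609/7,230 = €492,161.76; over-quota = €1,363,867.20 − €492,161.76 = €871,705.44.
In-quota duty = €492,161.76 × 6% = €29,529.71. Over-quota duty = €871,705.44 × 24% = €209,209.31.
Line duty = €29,529.71 + €209,209.31 = €238,739.02.
Total = €0.00 + €122,719.78 + €238,739.02 = €361,458.80.

€361,458.80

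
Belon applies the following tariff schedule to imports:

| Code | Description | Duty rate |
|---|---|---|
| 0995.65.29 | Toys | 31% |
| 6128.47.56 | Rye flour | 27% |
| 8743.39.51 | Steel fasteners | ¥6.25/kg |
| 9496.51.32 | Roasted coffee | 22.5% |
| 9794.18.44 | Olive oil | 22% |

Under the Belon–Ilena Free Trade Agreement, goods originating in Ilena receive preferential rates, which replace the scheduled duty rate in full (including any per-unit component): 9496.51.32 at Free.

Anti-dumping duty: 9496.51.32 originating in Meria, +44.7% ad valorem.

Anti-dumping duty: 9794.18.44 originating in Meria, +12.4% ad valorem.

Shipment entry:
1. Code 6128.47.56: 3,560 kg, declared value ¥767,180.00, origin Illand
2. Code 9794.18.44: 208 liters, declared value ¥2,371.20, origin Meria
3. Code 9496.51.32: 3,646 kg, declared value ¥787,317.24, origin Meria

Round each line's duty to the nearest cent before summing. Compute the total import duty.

¥737,031.48

Line 1 (6128.47.56, Illand, 3,560 kg, ¥767,180.00):
Base rate for 6128.47.56 is 27%.
Duty = ¥767,180.00 × 27% = ¥207,138.60.
Line 2 (9794.18.44, Meria, 208 liters, ¥2,371.20):
Base rate for 9794.18.44 is 22%.
Additional duty on 9794.18.44 from Meria: +12.4%. Applied ad valorem rate: 22% + 12.4% = 34.4%.
Duty = ¥2,371.20 × 34.4% = ¥815.69.
Line 3 (9496.51.32, Meria, 3,646 kg, ¥787,317.24):
Base rate for 9496.51.32 is 22.5%.
9496.51.32 has an FTA preferential rate, but origin Meria is not Ilena; base rate stands.
Additional duty on 9496.51.32 from Meria: +44.7%. Applied ad valorem rate: 22.5% + 44.7% = 67.2%.
Duty = ¥787,317.24 × 67.2% = ¥529,077.19.
Total = ¥207,138.60 + ¥815.69 + ¥529,077.19 = ¥737,031.48.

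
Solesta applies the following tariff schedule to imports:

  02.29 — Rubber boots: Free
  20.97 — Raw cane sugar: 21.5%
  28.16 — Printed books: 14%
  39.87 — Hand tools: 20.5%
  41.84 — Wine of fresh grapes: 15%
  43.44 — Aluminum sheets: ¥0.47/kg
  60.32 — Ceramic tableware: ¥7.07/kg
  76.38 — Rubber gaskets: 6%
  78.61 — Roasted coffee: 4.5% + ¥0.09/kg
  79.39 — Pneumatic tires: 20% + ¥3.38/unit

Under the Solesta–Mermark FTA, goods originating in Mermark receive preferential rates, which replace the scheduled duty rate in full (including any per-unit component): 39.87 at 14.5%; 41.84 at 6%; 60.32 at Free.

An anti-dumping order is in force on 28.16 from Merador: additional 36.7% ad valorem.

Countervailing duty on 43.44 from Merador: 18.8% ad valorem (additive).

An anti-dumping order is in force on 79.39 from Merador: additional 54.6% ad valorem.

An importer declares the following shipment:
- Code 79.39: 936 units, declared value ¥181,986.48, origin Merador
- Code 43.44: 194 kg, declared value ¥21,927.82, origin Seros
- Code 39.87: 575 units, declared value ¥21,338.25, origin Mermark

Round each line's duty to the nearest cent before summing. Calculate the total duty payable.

¥142,110.82

Line 1 (79.39, Merador, 936 units, ¥181,986.48):
Base rate for 79.39 is 20% + ¥3.38/unit.
Additional duty on 79.39 from Merador: +54.6%. Applied ad valorem rate: 20% + 54.6% = 74.6%.
Duty = ¥181,986.48 × 74.6% + 936 × ¥3.38 = ¥138,925.59.
Line 2 (43.44, Seros, 194 kg, ¥21,927.82):
Base rate for 43.44 is ¥0.47/kg.
The additional-duty order on 43.44 targets Merador, not Seros; it does not apply.
Duty = 194 × ¥0.47 = ¥91.18.
Line 3 (39.87, Mermark, 575 units, ¥21,338.25):
Base rate for 39.87 is 20.5%.
Origin Mermark qualifies under the Solesta–Mermark agreement and 39.87 is covered: preferential rate 14.5% applies instead.
Duty = ¥21,338.25 × 14.5% = ¥3,094.05.
Total = ¥138,925.59 + ¥91.18 + ¥3,094.05 = ¥142,110.82.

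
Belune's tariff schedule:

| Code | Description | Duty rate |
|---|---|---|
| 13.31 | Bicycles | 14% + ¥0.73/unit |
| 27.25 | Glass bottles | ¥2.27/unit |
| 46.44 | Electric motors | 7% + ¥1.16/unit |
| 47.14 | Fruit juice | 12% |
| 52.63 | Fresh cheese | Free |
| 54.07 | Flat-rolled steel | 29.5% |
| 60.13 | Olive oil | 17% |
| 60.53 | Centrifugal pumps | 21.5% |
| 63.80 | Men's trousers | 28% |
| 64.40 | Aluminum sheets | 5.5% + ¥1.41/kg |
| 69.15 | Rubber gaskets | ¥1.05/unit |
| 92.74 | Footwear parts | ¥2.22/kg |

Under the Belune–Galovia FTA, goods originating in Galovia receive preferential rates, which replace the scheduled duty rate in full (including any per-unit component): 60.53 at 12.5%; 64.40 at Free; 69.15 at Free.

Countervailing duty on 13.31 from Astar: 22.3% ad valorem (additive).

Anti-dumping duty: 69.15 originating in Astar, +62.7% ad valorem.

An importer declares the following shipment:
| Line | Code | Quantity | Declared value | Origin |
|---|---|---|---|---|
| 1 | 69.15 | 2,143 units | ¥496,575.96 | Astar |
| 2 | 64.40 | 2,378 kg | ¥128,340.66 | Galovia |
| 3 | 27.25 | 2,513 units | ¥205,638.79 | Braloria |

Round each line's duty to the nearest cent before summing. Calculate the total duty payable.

¥319,307.79

Line 1 (69.15, Astar, 2,143 units, ¥496,575.96):
Base rate for 69.15 is ¥1.05/unit.
69.15 has an FTA preferential rate, but origin Astar is not Galovia; base rate stands.
Additional duty on 69.15 from Astar: +62.7% ad valorem. Applied ad valorem rate = 62.7%.
Duty = ¥496,575.96 × 62.7% + 2,143 × ¥1.05 = ¥313,603.28.
Line 2 (64.40, Galovia, 2,378 kg, ¥128,340.66):
Base rate for 64.40 is 5.5% + ¥1.41/kg.
Origin Galovia qualifies under the Belune–Galovia agreement and 64.40 is covered: preferential rate Free applies instead.
Duty = ¥128,340.66 × 0% = ¥0.00.
Line 3 (27.25, Braloria, 2,513 units, ¥205,638.79):
Base rate for 27.25 is ¥2.27/unit.
Duty = 2,513 × ¥2.27 = ¥5,704.51.
Total = ¥313,603.28 + ¥0.00 + ¥5,704.51 = ¥319,307.79.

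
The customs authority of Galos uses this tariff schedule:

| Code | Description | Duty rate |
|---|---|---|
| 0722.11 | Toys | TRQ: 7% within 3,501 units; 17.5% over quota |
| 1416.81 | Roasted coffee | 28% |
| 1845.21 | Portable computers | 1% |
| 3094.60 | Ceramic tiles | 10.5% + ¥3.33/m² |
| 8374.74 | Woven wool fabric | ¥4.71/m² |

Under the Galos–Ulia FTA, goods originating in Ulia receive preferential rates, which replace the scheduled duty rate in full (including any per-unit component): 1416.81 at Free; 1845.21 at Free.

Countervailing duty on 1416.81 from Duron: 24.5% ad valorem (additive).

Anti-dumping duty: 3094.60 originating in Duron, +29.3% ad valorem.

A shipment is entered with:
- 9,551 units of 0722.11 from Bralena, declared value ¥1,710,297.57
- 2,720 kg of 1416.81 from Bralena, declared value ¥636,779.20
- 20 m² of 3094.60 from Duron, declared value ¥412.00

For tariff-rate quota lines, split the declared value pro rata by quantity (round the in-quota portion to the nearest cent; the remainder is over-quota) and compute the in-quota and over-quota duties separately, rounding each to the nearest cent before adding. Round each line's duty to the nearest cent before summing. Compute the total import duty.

Line 1 (0722.11, Bralena, 9,551 units, ¥1,710,297.57):
Code 0722.11 is under a tariff-rate quota (threshold 3,501 units). In-quota: 3,501 units at 7%; over-quota: 6,050 units at 17.5%.
Pro-rata value split: in-quota = ¥1,710,297.57 × 3,501/9,551 = ¥626,924.07; over-quota = ¥1,710,297.57 − ¥626,924.07 = ¥1,083,373.50.
In-quota duty = ¥626,924.07 × 7% = ¥43,884.68. Over-quota duty = ¥1,083,373.50 × 17.5% = ¥189,590.36.
Line duty = ¥43,884.68 + ¥189,590.36 = ¥233,475.04.
Line 2 (1416.81, Bralena, 2,720 kg, ¥636,779.20):
Base rate for 1416.81 is 28%.
1416.81 has an FTA preferential rate, but origin Bralena is not Ulia; base rate stands.
The additional-duty order on 1416.81 targets Duron, not Bralena; it does not apply.
Duty = ¥636,779.20 × 28% = ¥178,298.18.
Line 3 (3094.60, Duron, 20 m², ¥412.00):
Base rate for 3094.60 is 10.5% + ¥3.33/m².
Additional duty on 3094.60 from Duron: +29.3%. Applied ad valorem rate: 10.5% + 29.3% = 39.8%.
Duty = ¥412.00 × 39.8% + 20 × ¥3.33 = ¥230.58.
Total = ¥233,475.04 + ¥178,298.18 + ¥230.58 = ¥412,003.80.

¥412,003.80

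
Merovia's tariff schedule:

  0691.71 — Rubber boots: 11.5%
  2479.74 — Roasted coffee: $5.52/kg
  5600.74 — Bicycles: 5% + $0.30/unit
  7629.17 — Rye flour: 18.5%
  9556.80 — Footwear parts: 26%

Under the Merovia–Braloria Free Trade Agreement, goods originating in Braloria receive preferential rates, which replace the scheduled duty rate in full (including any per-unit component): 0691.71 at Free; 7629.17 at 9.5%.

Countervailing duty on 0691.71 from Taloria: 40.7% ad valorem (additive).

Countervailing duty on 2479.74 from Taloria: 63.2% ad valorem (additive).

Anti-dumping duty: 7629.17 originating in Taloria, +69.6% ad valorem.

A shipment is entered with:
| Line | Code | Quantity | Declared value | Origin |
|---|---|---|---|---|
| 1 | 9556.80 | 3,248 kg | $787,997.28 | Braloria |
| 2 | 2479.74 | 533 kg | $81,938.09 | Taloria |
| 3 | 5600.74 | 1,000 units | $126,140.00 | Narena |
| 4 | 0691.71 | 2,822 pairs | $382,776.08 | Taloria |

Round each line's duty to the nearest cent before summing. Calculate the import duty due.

Line 1 (9556.80, Braloria, 3,248 kg, $787,997.28):
Base rate for 9556.80 is 26%.
Origin Braloria is the FTA partner but 9556.80 is not on the preference list; base rate stands.
Duty = $787,997.28 × 26% = $204,879.29.
Line 2 (2479.74, Taloria, 533 kg, $81,938.09):
Base rate for 2479.74 is $5.52/kg.
Additional duty on 2479.74 from Taloria: +63.2% ad valorem. Applied ad valorem rate = 63.2%.
Duty = $81,938.09 × 63.2% + 533 × $5.52 = $54,727.03.
Line 3 (5600.74, Narena, 1,000 units, $126,140.00):
Base rate for 5600.74 is 5% + $0.30/unit.
Duty = $126,140.00 × 5% + 1,000 × $0.30 = $6,607.00.
Line 4 (0691.71, Taloria, 2,822 pairs, $382,776.08):
Base rate for 0691.71 is 11.5%.
0691.71 has an FTA preferential rate, but origin Taloria is not Braloria; base rate stands.
Additional duty on 0691.71 from Taloria: +40.7%. Applied ad valorem rate: 11.5% + 40.7% = 52.2%.
Duty = $382,776.08 × 52.2% = $199,809.11.
Total = $204,879.29 + $54,727.03 + $6,607.00 + $199,809.11 = $466,022.43.

$466,022.43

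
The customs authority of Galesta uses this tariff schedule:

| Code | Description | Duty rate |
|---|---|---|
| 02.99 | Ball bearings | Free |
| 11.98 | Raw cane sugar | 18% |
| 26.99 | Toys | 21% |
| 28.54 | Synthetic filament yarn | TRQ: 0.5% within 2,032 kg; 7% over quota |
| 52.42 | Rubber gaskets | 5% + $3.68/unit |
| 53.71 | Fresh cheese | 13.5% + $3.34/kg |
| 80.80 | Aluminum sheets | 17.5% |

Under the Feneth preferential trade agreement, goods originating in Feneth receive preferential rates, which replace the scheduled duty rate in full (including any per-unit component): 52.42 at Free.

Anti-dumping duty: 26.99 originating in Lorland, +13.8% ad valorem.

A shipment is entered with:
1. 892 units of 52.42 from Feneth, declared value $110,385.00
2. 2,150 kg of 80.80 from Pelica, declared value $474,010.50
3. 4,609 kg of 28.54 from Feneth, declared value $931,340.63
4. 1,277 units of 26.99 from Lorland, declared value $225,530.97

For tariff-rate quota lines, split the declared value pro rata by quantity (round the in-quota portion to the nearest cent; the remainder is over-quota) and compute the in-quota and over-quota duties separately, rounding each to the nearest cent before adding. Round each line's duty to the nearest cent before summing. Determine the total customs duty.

$199,941.06

Line 1 (52.42, Feneth, 892 units, $110,385.00):
Base rate for 52.42 is 5% + $3.68/unit.
Origin Feneth qualifies under the Galesta–Feneth agreement and 52.42 is covered: preferential rate Free applies instead.
Duty = $110,385.00 × 0% = $0.00.
Line 2 (80.80, Pelica, 2,150 kg, $474,010.50):
Base rate for 80.80 is 17.5%.
Duty = $474,010.50 × 17.5% = $82,951.84.
Line 3 (28.54, Feneth, 4,609 kg, $931,340.63):
Code 28.54 is under a tariff-rate quota (threshold 2,032 kg). In-quota: 2,032 kg at 0.5%; over-quota: 2,577 kg at 7%.
Pro-rata value split: in-quota = $931,340.63 × 2,032/4,609 = $410,606.24; over-quota = $931,340.63 − $410,606.24 = $520,734.39.
In-quota duty = $410,606.24 × 0.5% = $2,053.03. Over-quota duty = $520,734.39 × 7% = $36,451.41.
Line duty = $2,053.03 + $36,451.41 = $38,504.44.
Line 4 (26.99, Lorland, 1,277 units, $225,530.97):
Base rate for 26.99 is 21%.
Additional duty on 26.99 from Lorland: +13.8%. Applied ad valorem rate: 21% + 13.8% = 34.8%.
Duty = $225,530.97 × 34.8% = $78,484.78.
Total = $0.00 + $82,951.84 + $38,504.44 + $78,484.78 = $199,941.06.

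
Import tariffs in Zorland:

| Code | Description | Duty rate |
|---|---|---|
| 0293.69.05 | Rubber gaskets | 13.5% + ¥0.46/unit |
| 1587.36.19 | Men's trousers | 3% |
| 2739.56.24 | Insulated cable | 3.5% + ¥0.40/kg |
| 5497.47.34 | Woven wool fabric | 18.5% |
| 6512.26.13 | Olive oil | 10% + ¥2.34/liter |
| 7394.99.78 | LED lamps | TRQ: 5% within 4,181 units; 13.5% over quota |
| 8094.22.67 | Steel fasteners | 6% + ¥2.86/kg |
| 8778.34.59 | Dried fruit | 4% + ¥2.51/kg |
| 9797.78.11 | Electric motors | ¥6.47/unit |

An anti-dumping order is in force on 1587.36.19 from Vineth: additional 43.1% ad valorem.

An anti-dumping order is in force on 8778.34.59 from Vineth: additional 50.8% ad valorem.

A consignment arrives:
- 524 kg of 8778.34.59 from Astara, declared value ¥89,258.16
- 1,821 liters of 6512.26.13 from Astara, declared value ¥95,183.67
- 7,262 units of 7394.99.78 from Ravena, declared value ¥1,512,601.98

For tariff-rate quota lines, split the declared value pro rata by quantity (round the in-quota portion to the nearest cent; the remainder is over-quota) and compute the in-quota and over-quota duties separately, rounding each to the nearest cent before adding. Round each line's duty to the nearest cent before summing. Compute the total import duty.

Line 1 (8778.34.59, Astara, 524 kg, ¥89,258.16):
Base rate for 8778.34.59 is 4% + ¥2.51/kg.
The additional-duty order on 8778.34.59 targets Vineth, not Astara; it does not apply.
Duty = ¥89,258.16 × 4% + 524 × ¥2.51 = ¥4,885.57.
Line 2 (6512.26.13, Astara, 1,821 liters, ¥95,183.67):
Base rate for 6512.26.13 is 10% + ¥2.34/liter.
Duty = ¥95,183.67 × 10% + 1,821 × ¥2.34 = ¥13,779.51.
Line 3 (7394.99.78, Ravena, 7,262 units, ¥1,512,601.98):
Code 7394.99.78 is under a tariff-rate quota (threshold 4,181 units). In-quota: 4,181 units at 5%; over-quota: 3,081 units at 13.5%.
Pro-rata value split: in-quota = ¥1,512,601.98 × 4,181/7,262 = ¥870,860.49; over-quota = ¥1,512,601.98 − ¥870,860.49 = ¥641,741.49.
In-quota duty = ¥870,860.49 × 5% = ¥43,543.02. Over-quota duty = ¥641,741.49 × 13.5% = ¥86,635.10.
Line duty = ¥43,543.02 + ¥86,635.10 = ¥130,178.12.
Total = ¥4,885.57 + ¥13,779.51 + ¥130,178.12 = ¥148,843.20.

¥148,843.20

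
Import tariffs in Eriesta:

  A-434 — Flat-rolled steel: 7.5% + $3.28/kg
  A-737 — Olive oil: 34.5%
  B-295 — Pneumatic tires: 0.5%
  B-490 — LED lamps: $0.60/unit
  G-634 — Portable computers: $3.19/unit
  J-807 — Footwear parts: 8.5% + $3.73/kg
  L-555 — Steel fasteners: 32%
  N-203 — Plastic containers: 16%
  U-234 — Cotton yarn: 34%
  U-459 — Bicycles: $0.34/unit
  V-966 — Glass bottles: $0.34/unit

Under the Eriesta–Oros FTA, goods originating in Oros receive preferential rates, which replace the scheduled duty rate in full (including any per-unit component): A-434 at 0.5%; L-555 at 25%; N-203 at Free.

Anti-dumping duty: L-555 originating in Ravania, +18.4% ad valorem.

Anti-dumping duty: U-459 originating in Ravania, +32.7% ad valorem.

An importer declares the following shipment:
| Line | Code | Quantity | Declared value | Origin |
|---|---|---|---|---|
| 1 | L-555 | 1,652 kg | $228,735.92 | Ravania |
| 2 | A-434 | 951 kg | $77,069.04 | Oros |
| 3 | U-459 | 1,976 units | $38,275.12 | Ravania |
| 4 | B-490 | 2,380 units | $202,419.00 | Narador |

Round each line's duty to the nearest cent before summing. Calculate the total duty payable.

$130,284.05

Line 1 (L-555, Ravania, 1,652 kg, $228,735.92):
Base rate for L-555 is 32%.
L-555 has an FTA preferential rate, but origin Ravania is not Oros; base rate stands.
Additional duty on L-555 from Ravania: +18.4%. Applied ad valorem rate: 32% + 18.4% = 50.4%.
Duty = $228,735.92 × 50.4% = $115,282.90.
Line 2 (A-434, Oros, 951 kg, $77,069.04):
Base rate for A-434 is 7.5% + $3.28/kg.
Origin Oros qualifies under the Eriesta–Oros agreement and A-434 is covered: preferential rate 0.5% applies instead.
Duty = $77,069.04 × 0.5% = $385.35.
Line 3 (U-459, Ravania, 1,976 units, $38,275.12):
Base rate for U-459 is $0.34/unit.
Additional duty on U-459 from Ravania: +32.7% ad valorem. Applied ad valorem rate = 32.7%.
Duty = $38,275.12 × 32.7% + 1,976 × $0.34 = $13,187.80.
Line 4 (B-490, Narador, 2,380 units, $202,419.00):
Base rate for B-490 is $0.60/unit.
Duty = 2,380 × $0.60 = $1,428.00.
Total = $115,282.90 + $385.35 + $13,187.80 + $1,428.00 = $130,284.05.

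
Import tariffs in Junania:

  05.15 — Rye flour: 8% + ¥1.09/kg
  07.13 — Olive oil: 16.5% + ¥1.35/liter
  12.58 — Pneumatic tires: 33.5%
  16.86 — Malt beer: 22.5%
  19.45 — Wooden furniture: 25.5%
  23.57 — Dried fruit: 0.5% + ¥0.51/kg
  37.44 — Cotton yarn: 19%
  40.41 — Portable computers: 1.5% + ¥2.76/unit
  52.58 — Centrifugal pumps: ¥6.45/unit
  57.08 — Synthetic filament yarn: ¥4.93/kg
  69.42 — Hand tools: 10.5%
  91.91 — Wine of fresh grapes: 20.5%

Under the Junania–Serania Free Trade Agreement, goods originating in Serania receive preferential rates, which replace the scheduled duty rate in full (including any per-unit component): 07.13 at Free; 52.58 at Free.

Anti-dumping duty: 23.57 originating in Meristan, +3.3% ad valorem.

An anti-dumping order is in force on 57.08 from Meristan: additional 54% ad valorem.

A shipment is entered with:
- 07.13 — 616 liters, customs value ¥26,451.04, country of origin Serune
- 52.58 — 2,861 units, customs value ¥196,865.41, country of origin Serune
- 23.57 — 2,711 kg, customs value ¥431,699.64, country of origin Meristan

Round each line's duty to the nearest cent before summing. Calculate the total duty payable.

Line 1 (07.13, Serune, 616 liters, ¥26,451.04):
Base rate for 07.13 is 16.5% + ¥1.35/liter.
07.13 has an FTA preferential rate, but origin Serune is not Serania; base rate stands.
Duty = ¥26,451.04 × 16.5% + 616 × ¥1.35 = ¥5,196.02.
Line 2 (52.58, Serune, 2,861 units, ¥196,865.41):
Base rate for 52.58 is ¥6.45/unit.
52.58 has an FTA preferential rate, but origin Serune is not Serania; base rate stands.
Duty = 2,861 × ¥6.45 = ¥18,453.45.
Line 3 (23.57, Meristan, 2,711 kg, ¥431,699.64):
Base rate for 23.57 is 0.5% + ¥0.51/kg.
Additional duty on 23.57 from Meristan: +3.3%. Applied ad valorem rate: 0.5% + 3.3% = 3.8%.
Duty = ¥431,699.64 × 3.8% + 2,711 × ¥0.51 = ¥17,787.20.
Total = ¥5,196.02 + ¥18,453.45 + ¥17,787.20 = ¥41,436.67.

¥41,436.67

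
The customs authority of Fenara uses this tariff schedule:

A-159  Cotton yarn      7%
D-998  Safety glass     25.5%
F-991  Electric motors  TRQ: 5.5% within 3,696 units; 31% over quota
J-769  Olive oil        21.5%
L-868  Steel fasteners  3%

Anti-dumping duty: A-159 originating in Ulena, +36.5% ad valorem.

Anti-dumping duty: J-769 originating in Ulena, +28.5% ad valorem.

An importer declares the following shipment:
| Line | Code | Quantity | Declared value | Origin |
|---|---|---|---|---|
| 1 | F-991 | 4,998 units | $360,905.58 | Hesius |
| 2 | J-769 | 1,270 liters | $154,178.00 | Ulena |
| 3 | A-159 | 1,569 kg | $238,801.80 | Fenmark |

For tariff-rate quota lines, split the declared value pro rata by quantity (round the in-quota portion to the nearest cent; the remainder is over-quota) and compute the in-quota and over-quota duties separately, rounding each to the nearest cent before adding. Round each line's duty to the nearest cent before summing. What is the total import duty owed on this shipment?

$137,629.38

Line 1 (F-991, Hesius, 4,998 units, $360,905.58):
Code F-991 is under a tariff-rate quota (threshold 3,696 units). In-quota: 3,696 units at 5.5%; over-quota: 1,302 units at 31%.
Pro-rata value split: in-quota = $360,905.58 × 3,696/4,998 = $266,888.16; over-quota = $360,905.58 − $266,888.16 = $94,017.42.
In-quota duty = $266,888.16 × 5.5% = $14,678.85. Over-quota duty = $94,017.42 × 31% = $29,145.40.
Line duty = $14,678.85 + $29,145.40 = $43,824.25.
Line 2 (J-769, Ulena, 1,270 liters, $154,178.00):
Base rate for J-769 is 21.5%.
Additional duty on J-769 from Ulena: +28.5%. Applied ad valorem rate: 21.5% + 28.5% = 50%.
Duty = $154,178.00 × 50% = $77,089.00.
Line 3 (A-159, Fenmark, 1,569 kg, $238,801.80):
Base rate for A-159 is 7%.
The additional-duty order on A-159 targets Ulena, not Fenmark; it does not apply.
Duty = $238,801.80 × 7% = $16,716.13.
Total = $43,824.25 + $77,089.00 + $16,716.13 = $137,629.38.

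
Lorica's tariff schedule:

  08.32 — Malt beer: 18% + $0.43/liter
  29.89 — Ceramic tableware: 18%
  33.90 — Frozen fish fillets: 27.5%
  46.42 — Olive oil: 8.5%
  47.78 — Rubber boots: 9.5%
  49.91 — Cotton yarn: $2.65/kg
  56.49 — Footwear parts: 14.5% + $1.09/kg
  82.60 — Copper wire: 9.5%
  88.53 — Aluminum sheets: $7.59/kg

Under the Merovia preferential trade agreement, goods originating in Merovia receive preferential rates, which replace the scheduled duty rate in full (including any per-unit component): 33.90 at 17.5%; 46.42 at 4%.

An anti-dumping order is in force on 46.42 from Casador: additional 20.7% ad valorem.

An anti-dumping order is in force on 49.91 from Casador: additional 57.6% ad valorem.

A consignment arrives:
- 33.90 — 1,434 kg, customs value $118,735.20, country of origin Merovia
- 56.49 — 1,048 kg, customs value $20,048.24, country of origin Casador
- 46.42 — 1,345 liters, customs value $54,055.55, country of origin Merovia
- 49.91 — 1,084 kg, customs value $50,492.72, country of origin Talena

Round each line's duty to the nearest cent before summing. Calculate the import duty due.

Line 1 (33.90, Merovia, 1,434 kg, $118,735.20):
Base rate for 33.90 is 27.5%.
Origin Merovia qualifies under the Lorica–Merovia agreement and 33.90 is covered: preferential rate 17.5% applies instead.
Duty = $118,735.20 × 17.5% = $20,778.66.
Line 2 (56.49, Casador, 1,048 kg, $20,048.24):
Base rate for 56.49 is 14.5% + $1.09/kg.
Duty = $20,048.24 × 14.5% + 1,048 × $1.09 = $4,049.31.
Line 3 (46.42, Merovia, 1,345 liters, $54,055.55):
Base rate for 46.42 is 8.5%.
Origin Merovia qualifies under the Lorica–Merovia agreement and 46.42 is covered: preferential rate 4% applies instead.
The additional-duty order on 46.42 targets Casador, not Merovia; it does not apply.
Duty = $54,055.55 × 4% = $2,162.22.
Line 4 (49.91, Talena, 1,084 kg, $50,492.72):
Base rate for 49.91 is $2.65/kg.
The additional-duty order on 49.91 targets Casador, not Talena; it does not apply.
Duty = 1,084 × $2.65 = $2,872.60.
Total = $20,778.66 + $4,049.31 + $2,162.22 + $2,872.60 = $29,862.79.

$29,862.79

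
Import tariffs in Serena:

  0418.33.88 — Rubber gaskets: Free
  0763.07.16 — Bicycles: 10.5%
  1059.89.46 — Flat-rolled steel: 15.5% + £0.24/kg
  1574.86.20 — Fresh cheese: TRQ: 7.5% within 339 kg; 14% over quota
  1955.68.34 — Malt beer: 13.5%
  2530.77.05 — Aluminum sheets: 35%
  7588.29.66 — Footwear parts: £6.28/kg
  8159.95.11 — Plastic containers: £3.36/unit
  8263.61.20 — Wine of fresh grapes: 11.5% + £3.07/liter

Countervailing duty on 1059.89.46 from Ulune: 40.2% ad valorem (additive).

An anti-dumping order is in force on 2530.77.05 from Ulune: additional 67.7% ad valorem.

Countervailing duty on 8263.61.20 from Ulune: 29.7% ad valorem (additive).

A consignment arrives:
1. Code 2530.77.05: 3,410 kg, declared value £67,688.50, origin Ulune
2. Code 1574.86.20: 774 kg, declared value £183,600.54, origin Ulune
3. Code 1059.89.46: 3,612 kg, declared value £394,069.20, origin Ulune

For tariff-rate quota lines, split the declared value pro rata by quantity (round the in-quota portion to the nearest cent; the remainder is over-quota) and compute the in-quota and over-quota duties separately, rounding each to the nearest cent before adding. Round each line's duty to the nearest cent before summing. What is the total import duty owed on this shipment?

£310,356.66

Line 1 (2530.77.05, Ulune, 3,410 kg, £67,688.50):
Base rate for 2530.77.05 is 35%.
Additional duty on 2530.77.05 from Ulune: +67.7%. Applied ad valorem rate: 35% + 67.7% = 102.7%.
Duty = £67,688.50 × 102.7% = £69,516.09.
Line 2 (1574.86.20, Ulune, 774 kg, £183,600.54):
Code 1574.86.20 is under a tariff-rate quota (threshold 339 kg). In-quota: 339 kg at 7.5%; over-quota: 435 kg at 14%.
Pro-rata value split: in-quota = £183,600.54 × 339/774 = £80,414.19; over-quota = £183,600.54 − £80,414.19 = £103,186.35.
In-quota duty = £80,414.19 × 7.5% = £6,031.06. Over-quota duty = £103,186.35 × 14% = £14,446.09.
Line duty = £6,031.06 + £14,446.09 = £20,477.15.
Line 3 (1059.89.46, Ulune, 3,612 kg, £394,069.20):
Base rate for 1059.89.46 is 15.5% + £0.24/kg.
Additional duty on 1059.89.46 from Ulune: +40.2%. Applied ad valorem rate: 15.5% + 40.2% = 55.7%.
Duty = £394,069.20 × 55.7% + 3,612 × £0.24 = £220,363.42.
Total = £69,516.09 + £20,477.15 + £220,363.42 = £310,356.66.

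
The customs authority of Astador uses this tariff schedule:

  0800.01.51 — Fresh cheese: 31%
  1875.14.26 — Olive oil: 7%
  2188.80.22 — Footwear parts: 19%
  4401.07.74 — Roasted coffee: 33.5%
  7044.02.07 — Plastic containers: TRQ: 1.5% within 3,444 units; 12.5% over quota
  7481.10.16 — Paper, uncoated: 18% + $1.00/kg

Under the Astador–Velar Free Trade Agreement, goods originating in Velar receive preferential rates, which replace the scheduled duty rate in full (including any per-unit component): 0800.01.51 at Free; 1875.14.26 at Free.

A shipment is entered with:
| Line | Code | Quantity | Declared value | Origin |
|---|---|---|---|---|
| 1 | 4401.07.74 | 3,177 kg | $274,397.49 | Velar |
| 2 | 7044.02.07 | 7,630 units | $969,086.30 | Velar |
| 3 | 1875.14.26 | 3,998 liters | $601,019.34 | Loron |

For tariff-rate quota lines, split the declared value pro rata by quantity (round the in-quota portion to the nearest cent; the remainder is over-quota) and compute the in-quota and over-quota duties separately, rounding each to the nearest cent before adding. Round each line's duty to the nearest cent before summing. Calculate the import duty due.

$207,013.83

Line 1 (4401.07.74, Velar, 3,177 kg, $274,397.49):
Base rate for 4401.07.74 is 33.5%.
Origin Velar is the FTA partner but 4401.07.74 is not on the preference list; base rate stands.
Duty = $274,397.49 × 33.5% = $91,923.16.
Line 2 (7044.02.07, Velar, 7,630 units, $969,086.30):
Code 7044.02.07 is under a tariff-rate quota (threshold 3,444 units). In-quota: 3,444 units at 1.5%; over-quota: 4,186 units at 12.5%.
Pro-rata value split: in-quota = $969,086.30 × 3,444/7,630 = $437,422.44; over-quota = $969,086.30 − $437,422.44 = $531,663.86.
In-quota duty = $437,422.44 × 1.5% = $6,561.34. Over-quota duty = $531,663.86 × 12.5% = $66,457.98.
Line duty = $6,561.34 + $66,457.98 = $73,019.32.
Line 3 (1875.14.26, Loron, 3,998 liters, $601,019.34):
Base rate for 1875.14.26 is 7%.
1875.14.26 has an FTA preferential rate, but origin Loron is not Velar; base rate stands.
Duty = $601,019.34 × 7% = $42,071.35.
Total = $91,923.16 + $73,019.32 + $42,071.35 = $207,013.83.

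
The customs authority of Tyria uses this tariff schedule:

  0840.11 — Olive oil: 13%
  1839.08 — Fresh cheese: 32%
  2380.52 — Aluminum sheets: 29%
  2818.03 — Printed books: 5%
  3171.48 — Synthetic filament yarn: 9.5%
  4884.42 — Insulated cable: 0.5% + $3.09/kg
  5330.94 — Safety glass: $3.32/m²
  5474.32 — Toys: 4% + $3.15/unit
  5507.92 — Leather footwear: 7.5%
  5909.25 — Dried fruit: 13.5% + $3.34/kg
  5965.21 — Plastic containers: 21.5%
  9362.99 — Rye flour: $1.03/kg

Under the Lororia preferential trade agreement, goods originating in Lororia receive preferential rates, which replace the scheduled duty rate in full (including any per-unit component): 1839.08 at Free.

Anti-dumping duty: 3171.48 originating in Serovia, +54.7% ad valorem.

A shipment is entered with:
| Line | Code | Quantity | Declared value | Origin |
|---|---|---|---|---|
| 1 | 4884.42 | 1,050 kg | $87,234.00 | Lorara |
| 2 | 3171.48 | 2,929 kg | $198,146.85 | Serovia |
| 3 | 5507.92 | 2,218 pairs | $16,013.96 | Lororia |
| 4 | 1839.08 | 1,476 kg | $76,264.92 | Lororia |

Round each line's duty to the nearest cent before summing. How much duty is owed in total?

Line 1 (4884.42, Lorara, 1,050 kg, $87,234.00):
Base rate for 4884.42 is 0.5% + $3.09/kg.
Duty = $87,234.00 × 0.5% + 1,050 × $3.09 = $3,680.67.
Line 2 (3171.48, Serovia, 2,929 kg, $198,146.85):
Base rate for 3171.48 is 9.5%.
Additional duty on 3171.48 from Serovia: +54.7%. Applied ad valorem rate: 9.5% + 54.7% = 64.2%.
Duty = $198,146.85 × 64.2% = $127,210.28.
Line 3 (5507.92, Lororia, 2,218 pairs, $16,013.96):
Base rate for 5507.92 is 7.5%.
Origin Lororia is the FTA partner but 5507.92 is not on the preference list; base rate stands.
Duty = $16,013.96 × 7.5% = $1,201.05.
Line 4 (1839.08, Lororia, 1,476 kg, $76,264.92):
Base rate for 1839.08 is 32%.
Origin Lororia qualifies under the Tyria–Lororia agreement and 1839.08 is covered: preferential rate Free applies instead.
Duty = $76,264.92 × 0% = $0.00.
Total = $3,680.67 + $127,210.28 + $1,201.05 + $0.00 = $132,092.00.

$132,092.00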